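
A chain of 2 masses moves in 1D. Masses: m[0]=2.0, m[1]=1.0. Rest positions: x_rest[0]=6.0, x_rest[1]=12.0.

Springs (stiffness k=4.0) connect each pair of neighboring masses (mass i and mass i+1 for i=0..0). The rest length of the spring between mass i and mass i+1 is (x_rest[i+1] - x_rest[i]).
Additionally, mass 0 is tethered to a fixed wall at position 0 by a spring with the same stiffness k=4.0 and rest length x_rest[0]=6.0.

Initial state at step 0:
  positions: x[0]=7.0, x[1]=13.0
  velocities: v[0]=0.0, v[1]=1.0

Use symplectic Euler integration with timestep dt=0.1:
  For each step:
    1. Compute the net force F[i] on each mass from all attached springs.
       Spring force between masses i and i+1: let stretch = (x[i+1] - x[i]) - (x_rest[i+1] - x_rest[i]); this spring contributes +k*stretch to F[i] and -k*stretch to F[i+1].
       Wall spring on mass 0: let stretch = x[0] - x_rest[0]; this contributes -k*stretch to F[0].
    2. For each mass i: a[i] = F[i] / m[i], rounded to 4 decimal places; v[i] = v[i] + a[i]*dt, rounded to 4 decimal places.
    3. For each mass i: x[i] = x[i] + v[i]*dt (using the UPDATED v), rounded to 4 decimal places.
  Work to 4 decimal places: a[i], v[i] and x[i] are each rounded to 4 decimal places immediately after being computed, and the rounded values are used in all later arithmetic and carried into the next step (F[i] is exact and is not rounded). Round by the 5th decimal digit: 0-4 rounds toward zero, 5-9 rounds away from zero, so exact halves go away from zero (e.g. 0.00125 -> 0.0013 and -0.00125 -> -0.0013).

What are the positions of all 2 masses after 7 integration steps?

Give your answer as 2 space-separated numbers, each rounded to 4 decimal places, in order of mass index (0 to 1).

Answer: 6.6243 13.4163

Derivation:
Step 0: x=[7.0000 13.0000] v=[0.0000 1.0000]
Step 1: x=[6.9800 13.1000] v=[-0.2000 1.0000]
Step 2: x=[6.9428 13.1952] v=[-0.3720 0.9520]
Step 3: x=[6.8918 13.2803] v=[-0.5101 0.8510]
Step 4: x=[6.8307 13.3499] v=[-0.6108 0.6956]
Step 5: x=[6.7634 13.3987] v=[-0.6731 0.4879]
Step 6: x=[6.6935 13.4221] v=[-0.6987 0.2338]
Step 7: x=[6.6243 13.4163] v=[-0.6917 -0.0576]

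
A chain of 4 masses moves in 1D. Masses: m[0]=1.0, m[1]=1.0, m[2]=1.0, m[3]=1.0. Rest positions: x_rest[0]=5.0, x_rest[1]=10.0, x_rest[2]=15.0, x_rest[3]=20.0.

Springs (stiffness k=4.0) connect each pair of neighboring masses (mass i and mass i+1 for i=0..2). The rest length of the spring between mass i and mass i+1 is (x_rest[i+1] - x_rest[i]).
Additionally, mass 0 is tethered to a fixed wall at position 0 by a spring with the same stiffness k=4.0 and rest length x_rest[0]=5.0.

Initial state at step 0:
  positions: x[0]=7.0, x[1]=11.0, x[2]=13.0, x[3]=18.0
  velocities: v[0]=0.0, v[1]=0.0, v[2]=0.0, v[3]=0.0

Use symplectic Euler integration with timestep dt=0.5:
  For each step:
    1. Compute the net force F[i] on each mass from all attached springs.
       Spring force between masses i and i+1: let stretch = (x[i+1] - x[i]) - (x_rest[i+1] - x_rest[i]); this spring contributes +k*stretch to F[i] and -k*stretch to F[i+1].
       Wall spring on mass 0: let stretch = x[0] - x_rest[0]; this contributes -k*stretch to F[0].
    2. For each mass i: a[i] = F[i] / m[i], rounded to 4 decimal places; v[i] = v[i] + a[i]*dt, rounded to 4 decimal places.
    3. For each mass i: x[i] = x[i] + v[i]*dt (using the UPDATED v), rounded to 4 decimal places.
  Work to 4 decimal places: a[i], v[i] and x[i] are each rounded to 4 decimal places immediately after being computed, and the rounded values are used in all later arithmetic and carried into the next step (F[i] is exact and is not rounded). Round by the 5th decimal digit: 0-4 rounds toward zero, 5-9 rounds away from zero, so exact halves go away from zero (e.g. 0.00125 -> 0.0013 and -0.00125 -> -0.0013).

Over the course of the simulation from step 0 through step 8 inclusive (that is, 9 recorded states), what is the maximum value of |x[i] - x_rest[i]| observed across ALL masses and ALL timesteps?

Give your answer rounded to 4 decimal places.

Step 0: x=[7.0000 11.0000 13.0000 18.0000] v=[0.0000 0.0000 0.0000 0.0000]
Step 1: x=[4.0000 9.0000 16.0000 18.0000] v=[-6.0000 -4.0000 6.0000 0.0000]
Step 2: x=[2.0000 9.0000 14.0000 21.0000] v=[-4.0000 0.0000 -4.0000 6.0000]
Step 3: x=[5.0000 7.0000 14.0000 22.0000] v=[6.0000 -4.0000 0.0000 2.0000]
Step 4: x=[5.0000 10.0000 15.0000 20.0000] v=[0.0000 6.0000 2.0000 -4.0000]
Step 5: x=[5.0000 13.0000 16.0000 18.0000] v=[0.0000 6.0000 2.0000 -4.0000]
Step 6: x=[8.0000 11.0000 16.0000 19.0000] v=[6.0000 -4.0000 0.0000 2.0000]
Step 7: x=[6.0000 11.0000 14.0000 22.0000] v=[-4.0000 0.0000 -4.0000 6.0000]
Step 8: x=[3.0000 9.0000 17.0000 22.0000] v=[-6.0000 -4.0000 6.0000 0.0000]
Max displacement = 3.0000

Answer: 3.0000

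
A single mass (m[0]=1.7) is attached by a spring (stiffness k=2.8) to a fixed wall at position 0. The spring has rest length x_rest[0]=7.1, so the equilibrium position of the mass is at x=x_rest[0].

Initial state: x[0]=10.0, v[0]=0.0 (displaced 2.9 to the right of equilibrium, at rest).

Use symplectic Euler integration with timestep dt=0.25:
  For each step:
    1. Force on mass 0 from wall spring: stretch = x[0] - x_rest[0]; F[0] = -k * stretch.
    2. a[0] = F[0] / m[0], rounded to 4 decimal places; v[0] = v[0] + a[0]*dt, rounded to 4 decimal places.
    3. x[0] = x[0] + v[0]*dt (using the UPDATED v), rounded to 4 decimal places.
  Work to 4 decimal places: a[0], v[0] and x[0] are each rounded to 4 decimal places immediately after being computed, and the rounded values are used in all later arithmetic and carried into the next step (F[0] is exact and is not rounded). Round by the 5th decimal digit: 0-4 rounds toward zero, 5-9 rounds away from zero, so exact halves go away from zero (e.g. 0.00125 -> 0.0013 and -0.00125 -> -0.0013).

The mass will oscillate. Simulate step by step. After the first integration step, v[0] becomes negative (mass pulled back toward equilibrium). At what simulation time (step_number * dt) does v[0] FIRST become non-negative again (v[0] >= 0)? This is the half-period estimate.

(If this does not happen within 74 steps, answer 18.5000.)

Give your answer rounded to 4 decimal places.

Step 0: x=[10.0000] v=[0.0000]
Step 1: x=[9.7015] v=[-1.1941]
Step 2: x=[9.1352] v=[-2.2653]
Step 3: x=[8.3594] v=[-3.1033]
Step 4: x=[7.4539] v=[-3.6219]
Step 5: x=[6.5120] v=[-3.7676]
Step 6: x=[5.6306] v=[-3.5255]
Step 7: x=[4.9005] v=[-2.9205]
Step 8: x=[4.3968] v=[-2.0148]
Step 9: x=[4.1714] v=[-0.9017]
Step 10: x=[4.2475] v=[0.3042]
First v>=0 after going negative at step 10, time=2.5000

Answer: 2.5000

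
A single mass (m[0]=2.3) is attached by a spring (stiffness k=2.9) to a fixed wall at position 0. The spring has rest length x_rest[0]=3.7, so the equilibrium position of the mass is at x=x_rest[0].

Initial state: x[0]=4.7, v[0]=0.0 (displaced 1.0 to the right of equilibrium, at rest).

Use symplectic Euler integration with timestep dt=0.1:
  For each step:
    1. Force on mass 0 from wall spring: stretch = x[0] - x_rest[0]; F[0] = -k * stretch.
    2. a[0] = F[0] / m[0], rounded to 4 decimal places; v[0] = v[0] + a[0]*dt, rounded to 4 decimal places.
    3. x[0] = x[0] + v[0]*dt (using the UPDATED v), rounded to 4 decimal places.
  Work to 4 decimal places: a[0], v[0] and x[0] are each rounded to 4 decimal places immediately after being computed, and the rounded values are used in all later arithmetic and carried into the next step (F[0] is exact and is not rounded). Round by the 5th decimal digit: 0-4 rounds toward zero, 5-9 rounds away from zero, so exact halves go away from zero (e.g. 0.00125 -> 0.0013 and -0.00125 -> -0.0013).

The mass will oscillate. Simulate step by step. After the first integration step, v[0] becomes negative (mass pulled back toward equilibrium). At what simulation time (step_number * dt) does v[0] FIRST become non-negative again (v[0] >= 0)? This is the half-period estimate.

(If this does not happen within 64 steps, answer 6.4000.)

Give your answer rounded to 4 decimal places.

Step 0: x=[4.7000] v=[0.0000]
Step 1: x=[4.6874] v=[-0.1261]
Step 2: x=[4.6623] v=[-0.2506]
Step 3: x=[4.6251] v=[-0.3719]
Step 4: x=[4.5763] v=[-0.4885]
Step 5: x=[4.5164] v=[-0.5990]
Step 6: x=[4.4462] v=[-0.7019]
Step 7: x=[4.3666] v=[-0.7960]
Step 8: x=[4.2786] v=[-0.8801]
Step 9: x=[4.1833] v=[-0.9531]
Step 10: x=[4.0819] v=[-1.0140]
Step 11: x=[3.9757] v=[-1.0622]
Step 12: x=[3.8660] v=[-1.0970]
Step 13: x=[3.7542] v=[-1.1179]
Step 14: x=[3.6417] v=[-1.1247]
Step 15: x=[3.5300] v=[-1.1174]
Step 16: x=[3.4204] v=[-1.0960]
Step 17: x=[3.3143] v=[-1.0608]
Step 18: x=[3.2131] v=[-1.0122]
Step 19: x=[3.1180] v=[-0.9508]
Step 20: x=[3.0303] v=[-0.8774]
Step 21: x=[2.9510] v=[-0.7930]
Step 22: x=[2.8811] v=[-0.6986]
Step 23: x=[2.8216] v=[-0.5954]
Step 24: x=[2.7731] v=[-0.4847]
Step 25: x=[2.7363] v=[-0.3678]
Step 26: x=[2.7117] v=[-0.2463]
Step 27: x=[2.6995] v=[-0.1217]
Step 28: x=[2.7000] v=[0.0045]
First v>=0 after going negative at step 28, time=2.8000

Answer: 2.8000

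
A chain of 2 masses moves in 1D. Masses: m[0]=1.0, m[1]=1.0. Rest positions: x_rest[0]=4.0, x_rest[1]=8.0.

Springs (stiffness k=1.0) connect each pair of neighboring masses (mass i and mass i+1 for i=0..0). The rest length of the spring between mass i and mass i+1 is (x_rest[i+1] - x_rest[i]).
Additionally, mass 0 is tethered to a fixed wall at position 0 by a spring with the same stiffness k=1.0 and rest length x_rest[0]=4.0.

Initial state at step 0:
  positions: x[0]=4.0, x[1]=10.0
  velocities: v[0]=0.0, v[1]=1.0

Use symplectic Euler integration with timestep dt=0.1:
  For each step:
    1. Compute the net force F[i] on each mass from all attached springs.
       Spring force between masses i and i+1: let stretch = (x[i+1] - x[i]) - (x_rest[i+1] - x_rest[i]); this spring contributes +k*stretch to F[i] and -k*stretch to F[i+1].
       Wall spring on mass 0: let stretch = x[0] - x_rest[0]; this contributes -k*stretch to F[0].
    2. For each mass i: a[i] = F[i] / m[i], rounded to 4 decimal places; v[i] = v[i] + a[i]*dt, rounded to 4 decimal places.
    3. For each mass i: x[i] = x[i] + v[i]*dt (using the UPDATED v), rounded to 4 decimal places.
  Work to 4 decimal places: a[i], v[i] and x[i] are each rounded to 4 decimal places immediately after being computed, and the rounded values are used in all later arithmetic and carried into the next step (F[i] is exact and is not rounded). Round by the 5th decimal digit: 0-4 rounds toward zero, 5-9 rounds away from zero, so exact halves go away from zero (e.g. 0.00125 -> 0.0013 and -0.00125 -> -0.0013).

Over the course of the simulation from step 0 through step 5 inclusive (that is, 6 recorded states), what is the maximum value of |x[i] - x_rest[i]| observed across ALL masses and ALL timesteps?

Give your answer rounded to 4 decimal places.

Answer: 2.1960

Derivation:
Step 0: x=[4.0000 10.0000] v=[0.0000 1.0000]
Step 1: x=[4.0200 10.0800] v=[0.2000 0.8000]
Step 2: x=[4.0604 10.1394] v=[0.4040 0.5940]
Step 3: x=[4.1210 10.1780] v=[0.6059 0.3861]
Step 4: x=[4.2010 10.1960] v=[0.7995 0.1804]
Step 5: x=[4.2989 10.1941] v=[0.9789 -0.0191]
Max displacement = 2.1960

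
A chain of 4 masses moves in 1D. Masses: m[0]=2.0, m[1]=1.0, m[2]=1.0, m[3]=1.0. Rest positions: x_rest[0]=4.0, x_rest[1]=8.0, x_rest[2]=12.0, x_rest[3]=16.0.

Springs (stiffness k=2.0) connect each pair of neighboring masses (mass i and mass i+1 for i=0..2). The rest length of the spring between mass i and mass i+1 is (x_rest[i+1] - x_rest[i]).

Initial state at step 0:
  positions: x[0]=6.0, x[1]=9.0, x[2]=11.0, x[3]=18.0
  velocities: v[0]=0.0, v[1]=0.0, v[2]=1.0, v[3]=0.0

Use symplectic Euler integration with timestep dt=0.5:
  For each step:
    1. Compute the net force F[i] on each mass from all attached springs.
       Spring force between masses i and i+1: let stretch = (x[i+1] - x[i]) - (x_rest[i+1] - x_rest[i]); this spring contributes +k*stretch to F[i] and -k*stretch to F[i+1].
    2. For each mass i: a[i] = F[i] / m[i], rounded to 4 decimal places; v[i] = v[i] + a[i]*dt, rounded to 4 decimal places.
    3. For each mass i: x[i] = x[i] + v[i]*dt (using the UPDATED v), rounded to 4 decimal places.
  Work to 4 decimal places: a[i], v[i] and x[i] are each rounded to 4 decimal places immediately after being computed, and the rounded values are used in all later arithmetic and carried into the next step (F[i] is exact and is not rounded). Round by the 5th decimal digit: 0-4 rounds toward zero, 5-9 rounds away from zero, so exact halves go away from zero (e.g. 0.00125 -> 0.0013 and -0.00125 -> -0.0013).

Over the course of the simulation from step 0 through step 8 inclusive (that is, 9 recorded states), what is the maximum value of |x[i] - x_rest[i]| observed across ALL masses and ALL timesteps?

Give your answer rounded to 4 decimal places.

Step 0: x=[6.0000 9.0000 11.0000 18.0000] v=[0.0000 0.0000 1.0000 0.0000]
Step 1: x=[5.7500 8.5000 14.0000 16.5000] v=[-0.5000 -1.0000 6.0000 -3.0000]
Step 2: x=[5.1875 9.3750 15.5000 15.7500] v=[-1.1250 1.7500 3.0000 -1.5000]
Step 3: x=[4.6719 11.2188 14.0625 16.8750] v=[-1.0313 3.6875 -2.8750 2.2500]
Step 4: x=[4.7930 11.2110 12.6094 18.5938] v=[0.2422 -0.0157 -2.9062 3.4375]
Step 5: x=[5.5186 8.6934 13.4493 19.3204] v=[1.4512 -5.0353 1.6798 1.4531]
Step 6: x=[6.0379 6.9663 14.8468 19.1114] v=[1.0386 -3.4542 2.7950 -0.4180]
Step 7: x=[5.7893 8.7153 14.4364 18.7701] v=[-0.4972 3.4979 -0.8209 -0.6826]
Step 8: x=[5.2722 11.8618 13.3323 18.2620] v=[-1.0342 6.2930 -2.2083 -1.0163]
Max displacement = 3.8618

Answer: 3.8618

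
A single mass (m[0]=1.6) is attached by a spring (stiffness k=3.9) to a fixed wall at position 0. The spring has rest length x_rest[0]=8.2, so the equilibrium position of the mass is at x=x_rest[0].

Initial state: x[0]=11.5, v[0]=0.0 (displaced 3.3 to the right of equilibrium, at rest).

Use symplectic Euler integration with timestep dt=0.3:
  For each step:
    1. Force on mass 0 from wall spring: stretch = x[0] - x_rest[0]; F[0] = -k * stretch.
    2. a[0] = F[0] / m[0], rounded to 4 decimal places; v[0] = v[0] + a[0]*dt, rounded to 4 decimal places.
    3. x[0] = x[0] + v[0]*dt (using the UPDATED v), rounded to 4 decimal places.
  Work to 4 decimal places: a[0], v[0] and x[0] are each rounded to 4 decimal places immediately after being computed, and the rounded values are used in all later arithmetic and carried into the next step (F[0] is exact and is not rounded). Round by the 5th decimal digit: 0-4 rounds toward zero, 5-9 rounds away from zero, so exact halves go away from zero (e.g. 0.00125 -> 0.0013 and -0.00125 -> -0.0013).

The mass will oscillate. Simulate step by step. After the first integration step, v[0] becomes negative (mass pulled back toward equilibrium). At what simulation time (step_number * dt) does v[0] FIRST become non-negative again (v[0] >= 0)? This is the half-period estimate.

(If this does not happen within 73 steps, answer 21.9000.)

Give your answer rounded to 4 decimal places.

Step 0: x=[11.5000] v=[0.0000]
Step 1: x=[10.7761] v=[-2.4131]
Step 2: x=[9.4870] v=[-4.2969]
Step 3: x=[7.9156] v=[-5.2380]
Step 4: x=[6.4066] v=[-5.0300]
Step 5: x=[5.2910] v=[-3.7186]
Step 6: x=[4.8136] v=[-1.5914]
Step 7: x=[5.0791] v=[0.8849]
First v>=0 after going negative at step 7, time=2.1000

Answer: 2.1000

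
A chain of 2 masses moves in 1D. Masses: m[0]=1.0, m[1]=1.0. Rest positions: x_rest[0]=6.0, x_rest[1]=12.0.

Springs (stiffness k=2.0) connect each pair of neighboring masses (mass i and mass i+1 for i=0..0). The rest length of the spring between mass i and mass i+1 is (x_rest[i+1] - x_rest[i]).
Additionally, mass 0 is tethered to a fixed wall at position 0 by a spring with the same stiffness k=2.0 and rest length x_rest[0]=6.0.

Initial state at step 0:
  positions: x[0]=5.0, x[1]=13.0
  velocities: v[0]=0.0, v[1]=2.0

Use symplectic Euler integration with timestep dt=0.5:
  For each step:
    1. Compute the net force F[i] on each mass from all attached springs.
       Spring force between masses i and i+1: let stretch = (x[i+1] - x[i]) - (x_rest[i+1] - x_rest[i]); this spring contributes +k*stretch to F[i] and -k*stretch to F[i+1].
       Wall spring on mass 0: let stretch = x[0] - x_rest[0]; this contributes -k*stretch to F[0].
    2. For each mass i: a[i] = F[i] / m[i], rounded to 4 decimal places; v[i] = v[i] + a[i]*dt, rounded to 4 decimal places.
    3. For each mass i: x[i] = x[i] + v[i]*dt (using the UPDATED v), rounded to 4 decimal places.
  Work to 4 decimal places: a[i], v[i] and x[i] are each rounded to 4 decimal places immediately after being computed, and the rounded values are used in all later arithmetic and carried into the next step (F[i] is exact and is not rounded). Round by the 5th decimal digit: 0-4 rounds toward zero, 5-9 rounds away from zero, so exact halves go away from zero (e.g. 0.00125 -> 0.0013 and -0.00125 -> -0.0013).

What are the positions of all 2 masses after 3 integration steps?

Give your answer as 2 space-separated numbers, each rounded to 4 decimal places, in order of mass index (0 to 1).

Step 0: x=[5.0000 13.0000] v=[0.0000 2.0000]
Step 1: x=[6.5000 13.0000] v=[3.0000 0.0000]
Step 2: x=[8.0000 12.7500] v=[3.0000 -0.5000]
Step 3: x=[7.8750 13.1250] v=[-0.2500 0.7500]

Answer: 7.8750 13.1250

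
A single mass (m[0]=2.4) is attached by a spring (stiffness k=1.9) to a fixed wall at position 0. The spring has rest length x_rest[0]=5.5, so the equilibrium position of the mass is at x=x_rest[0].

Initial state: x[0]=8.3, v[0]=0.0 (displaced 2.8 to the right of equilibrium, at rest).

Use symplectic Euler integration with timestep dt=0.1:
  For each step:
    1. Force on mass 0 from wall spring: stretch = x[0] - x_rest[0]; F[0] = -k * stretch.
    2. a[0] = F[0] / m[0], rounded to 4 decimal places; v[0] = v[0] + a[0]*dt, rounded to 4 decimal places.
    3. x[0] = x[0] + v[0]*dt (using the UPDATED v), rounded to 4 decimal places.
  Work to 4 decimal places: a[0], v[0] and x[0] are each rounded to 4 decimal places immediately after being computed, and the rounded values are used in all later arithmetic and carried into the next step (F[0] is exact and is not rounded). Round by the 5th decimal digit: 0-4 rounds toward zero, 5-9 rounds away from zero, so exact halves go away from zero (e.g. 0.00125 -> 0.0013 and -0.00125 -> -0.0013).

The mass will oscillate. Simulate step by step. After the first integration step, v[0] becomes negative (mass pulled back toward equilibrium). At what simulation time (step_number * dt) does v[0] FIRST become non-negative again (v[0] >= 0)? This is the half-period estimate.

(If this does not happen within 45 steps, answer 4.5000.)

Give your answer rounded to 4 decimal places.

Step 0: x=[8.3000] v=[0.0000]
Step 1: x=[8.2778] v=[-0.2217]
Step 2: x=[8.2336] v=[-0.4416]
Step 3: x=[8.1678] v=[-0.6580]
Step 4: x=[8.0809] v=[-0.8692]
Step 5: x=[7.9736] v=[-1.0735]
Step 6: x=[7.8467] v=[-1.2693]
Step 7: x=[7.7012] v=[-1.4551]
Step 8: x=[7.5383] v=[-1.6294]
Step 9: x=[7.3592] v=[-1.7908]
Step 10: x=[7.1654] v=[-1.9380]
Step 11: x=[6.9584] v=[-2.0698]
Step 12: x=[6.7399] v=[-2.1853]
Step 13: x=[6.5116] v=[-2.2835]
Step 14: x=[6.2752] v=[-2.3636]
Step 15: x=[6.0327] v=[-2.4250]
Step 16: x=[5.7860] v=[-2.4672]
Step 17: x=[5.5370] v=[-2.4898]
Step 18: x=[5.2877] v=[-2.4927]
Step 19: x=[5.0401] v=[-2.4759]
Step 20: x=[4.7962] v=[-2.4395]
Step 21: x=[4.5578] v=[-2.3838]
Step 22: x=[4.3269] v=[-2.3092]
Step 23: x=[4.1053] v=[-2.2163]
Step 24: x=[3.8947] v=[-2.1059]
Step 25: x=[3.6968] v=[-1.9788]
Step 26: x=[3.5132] v=[-1.8361]
Step 27: x=[3.3453] v=[-1.6788]
Step 28: x=[3.1945] v=[-1.5082]
Step 29: x=[3.0619] v=[-1.3257]
Step 30: x=[2.9486] v=[-1.1327]
Step 31: x=[2.8555] v=[-0.9307]
Step 32: x=[2.7834] v=[-0.7213]
Step 33: x=[2.7328] v=[-0.5062]
Step 34: x=[2.7041] v=[-0.2871]
Step 35: x=[2.6975] v=[-0.0658]
Step 36: x=[2.7131] v=[0.1561]
First v>=0 after going negative at step 36, time=3.6000

Answer: 3.6000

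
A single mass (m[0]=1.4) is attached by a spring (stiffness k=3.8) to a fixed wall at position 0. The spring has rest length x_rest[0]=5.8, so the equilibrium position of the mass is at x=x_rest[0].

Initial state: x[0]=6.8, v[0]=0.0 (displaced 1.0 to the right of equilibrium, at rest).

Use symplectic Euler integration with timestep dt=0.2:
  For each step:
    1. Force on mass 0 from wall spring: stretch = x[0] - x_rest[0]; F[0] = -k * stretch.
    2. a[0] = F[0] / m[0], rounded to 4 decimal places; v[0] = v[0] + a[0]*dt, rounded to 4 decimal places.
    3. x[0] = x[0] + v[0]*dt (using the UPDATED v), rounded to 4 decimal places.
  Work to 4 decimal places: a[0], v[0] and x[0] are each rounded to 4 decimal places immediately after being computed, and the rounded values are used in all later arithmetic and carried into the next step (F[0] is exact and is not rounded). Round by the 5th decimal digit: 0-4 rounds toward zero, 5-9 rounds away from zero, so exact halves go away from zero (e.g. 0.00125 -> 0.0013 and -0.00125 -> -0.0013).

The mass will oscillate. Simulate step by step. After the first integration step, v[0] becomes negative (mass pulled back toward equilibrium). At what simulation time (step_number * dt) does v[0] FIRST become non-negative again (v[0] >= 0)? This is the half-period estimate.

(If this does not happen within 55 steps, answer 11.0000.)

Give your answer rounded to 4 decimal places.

Step 0: x=[6.8000] v=[0.0000]
Step 1: x=[6.6914] v=[-0.5429]
Step 2: x=[6.4860] v=[-1.0268]
Step 3: x=[6.2062] v=[-1.3992]
Step 4: x=[5.8823] v=[-1.6197]
Step 5: x=[5.5494] v=[-1.6644]
Step 6: x=[5.2437] v=[-1.5284]
Step 7: x=[4.9984] v=[-1.2264]
Step 8: x=[4.8402] v=[-0.7912]
Step 9: x=[4.7862] v=[-0.2702]
Step 10: x=[4.8422] v=[0.2801]
First v>=0 after going negative at step 10, time=2.0000

Answer: 2.0000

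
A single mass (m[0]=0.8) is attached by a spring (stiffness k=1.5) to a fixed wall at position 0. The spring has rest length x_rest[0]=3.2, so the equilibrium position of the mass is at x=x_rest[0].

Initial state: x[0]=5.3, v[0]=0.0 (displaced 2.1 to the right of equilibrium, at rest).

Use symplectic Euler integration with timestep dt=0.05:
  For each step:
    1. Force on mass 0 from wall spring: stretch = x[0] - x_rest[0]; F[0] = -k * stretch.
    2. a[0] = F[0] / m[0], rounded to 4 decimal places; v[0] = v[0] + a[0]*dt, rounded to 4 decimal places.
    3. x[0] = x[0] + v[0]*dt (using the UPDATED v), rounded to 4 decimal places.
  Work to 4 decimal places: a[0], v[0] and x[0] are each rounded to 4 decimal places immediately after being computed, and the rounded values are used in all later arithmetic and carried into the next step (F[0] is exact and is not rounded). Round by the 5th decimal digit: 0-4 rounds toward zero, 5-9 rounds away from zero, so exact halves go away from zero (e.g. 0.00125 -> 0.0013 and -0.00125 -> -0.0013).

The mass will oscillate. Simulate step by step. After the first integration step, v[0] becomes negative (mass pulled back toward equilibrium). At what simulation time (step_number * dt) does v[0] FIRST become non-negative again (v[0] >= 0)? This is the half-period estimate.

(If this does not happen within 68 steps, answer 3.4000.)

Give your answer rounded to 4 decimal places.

Answer: 2.3000

Derivation:
Step 0: x=[5.3000] v=[0.0000]
Step 1: x=[5.2902] v=[-0.1969]
Step 2: x=[5.2706] v=[-0.3929]
Step 3: x=[5.2413] v=[-0.5870]
Step 4: x=[5.2024] v=[-0.7784]
Step 5: x=[5.1541] v=[-0.9661]
Step 6: x=[5.0966] v=[-1.1493]
Step 7: x=[5.0302] v=[-1.3271]
Step 8: x=[4.9553] v=[-1.4987]
Step 9: x=[4.8721] v=[-1.6633]
Step 10: x=[4.7811] v=[-1.8201]
Step 11: x=[4.6827] v=[-1.9683]
Step 12: x=[4.5773] v=[-2.1073]
Step 13: x=[4.4655] v=[-2.2364]
Step 14: x=[4.3478] v=[-2.3550]
Step 15: x=[4.2247] v=[-2.4626]
Step 16: x=[4.0968] v=[-2.5587]
Step 17: x=[3.9647] v=[-2.6428]
Step 18: x=[3.8290] v=[-2.7145]
Step 19: x=[3.6903] v=[-2.7735]
Step 20: x=[3.5493] v=[-2.8195]
Step 21: x=[3.4067] v=[-2.8522]
Step 22: x=[3.2631] v=[-2.8716]
Step 23: x=[3.1192] v=[-2.8775]
Step 24: x=[2.9757] v=[-2.8699]
Step 25: x=[2.8333] v=[-2.8489]
Step 26: x=[2.6926] v=[-2.8145]
Step 27: x=[2.5543] v=[-2.7669]
Step 28: x=[2.4190] v=[-2.7064]
Step 29: x=[2.2873] v=[-2.6332]
Step 30: x=[2.1599] v=[-2.5476]
Step 31: x=[2.0374] v=[-2.4501]
Step 32: x=[1.9203] v=[-2.3411]
Step 33: x=[1.8092] v=[-2.2211]
Step 34: x=[1.7047] v=[-2.0907]
Step 35: x=[1.6072] v=[-1.9505]
Step 36: x=[1.5171] v=[-1.8012]
Step 37: x=[1.4349] v=[-1.6434]
Step 38: x=[1.3610] v=[-1.4779]
Step 39: x=[1.2957] v=[-1.3055]
Step 40: x=[1.2394] v=[-1.1270]
Step 41: x=[1.1922] v=[-0.9432]
Step 42: x=[1.1545] v=[-0.7550]
Step 43: x=[1.1263] v=[-0.5632]
Step 44: x=[1.1079] v=[-0.3688]
Step 45: x=[1.0993] v=[-0.1727]
Step 46: x=[1.1005] v=[0.0242]
First v>=0 after going negative at step 46, time=2.3000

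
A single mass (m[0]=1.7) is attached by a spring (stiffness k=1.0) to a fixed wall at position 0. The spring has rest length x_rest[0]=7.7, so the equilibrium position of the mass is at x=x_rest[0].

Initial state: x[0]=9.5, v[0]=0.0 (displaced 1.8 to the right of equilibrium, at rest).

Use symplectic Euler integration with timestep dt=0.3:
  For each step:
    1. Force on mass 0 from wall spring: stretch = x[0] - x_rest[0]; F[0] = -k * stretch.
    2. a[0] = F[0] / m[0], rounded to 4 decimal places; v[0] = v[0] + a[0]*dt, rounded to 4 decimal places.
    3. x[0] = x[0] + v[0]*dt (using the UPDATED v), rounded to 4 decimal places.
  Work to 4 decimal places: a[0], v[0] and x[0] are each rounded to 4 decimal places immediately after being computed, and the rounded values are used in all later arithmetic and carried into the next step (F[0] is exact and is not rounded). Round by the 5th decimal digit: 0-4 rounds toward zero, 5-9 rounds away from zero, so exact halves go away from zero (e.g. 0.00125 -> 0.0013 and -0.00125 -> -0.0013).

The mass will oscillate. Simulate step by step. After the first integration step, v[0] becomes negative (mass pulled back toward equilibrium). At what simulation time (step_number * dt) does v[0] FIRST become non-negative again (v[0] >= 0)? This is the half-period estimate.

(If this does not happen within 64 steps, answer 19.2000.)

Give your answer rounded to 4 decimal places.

Step 0: x=[9.5000] v=[0.0000]
Step 1: x=[9.4047] v=[-0.3176]
Step 2: x=[9.2192] v=[-0.6184]
Step 3: x=[8.9533] v=[-0.8865]
Step 4: x=[8.6210] v=[-1.1077]
Step 5: x=[8.2399] v=[-1.2702]
Step 6: x=[7.8303] v=[-1.3655]
Step 7: x=[7.4138] v=[-1.3885]
Step 8: x=[7.0124] v=[-1.3380]
Step 9: x=[6.6474] v=[-1.2167]
Step 10: x=[6.3381] v=[-1.0309]
Step 11: x=[6.1009] v=[-0.7906]
Step 12: x=[5.9484] v=[-0.5084]
Step 13: x=[5.8886] v=[-0.1993]
Step 14: x=[5.9247] v=[0.1204]
First v>=0 after going negative at step 14, time=4.2000

Answer: 4.2000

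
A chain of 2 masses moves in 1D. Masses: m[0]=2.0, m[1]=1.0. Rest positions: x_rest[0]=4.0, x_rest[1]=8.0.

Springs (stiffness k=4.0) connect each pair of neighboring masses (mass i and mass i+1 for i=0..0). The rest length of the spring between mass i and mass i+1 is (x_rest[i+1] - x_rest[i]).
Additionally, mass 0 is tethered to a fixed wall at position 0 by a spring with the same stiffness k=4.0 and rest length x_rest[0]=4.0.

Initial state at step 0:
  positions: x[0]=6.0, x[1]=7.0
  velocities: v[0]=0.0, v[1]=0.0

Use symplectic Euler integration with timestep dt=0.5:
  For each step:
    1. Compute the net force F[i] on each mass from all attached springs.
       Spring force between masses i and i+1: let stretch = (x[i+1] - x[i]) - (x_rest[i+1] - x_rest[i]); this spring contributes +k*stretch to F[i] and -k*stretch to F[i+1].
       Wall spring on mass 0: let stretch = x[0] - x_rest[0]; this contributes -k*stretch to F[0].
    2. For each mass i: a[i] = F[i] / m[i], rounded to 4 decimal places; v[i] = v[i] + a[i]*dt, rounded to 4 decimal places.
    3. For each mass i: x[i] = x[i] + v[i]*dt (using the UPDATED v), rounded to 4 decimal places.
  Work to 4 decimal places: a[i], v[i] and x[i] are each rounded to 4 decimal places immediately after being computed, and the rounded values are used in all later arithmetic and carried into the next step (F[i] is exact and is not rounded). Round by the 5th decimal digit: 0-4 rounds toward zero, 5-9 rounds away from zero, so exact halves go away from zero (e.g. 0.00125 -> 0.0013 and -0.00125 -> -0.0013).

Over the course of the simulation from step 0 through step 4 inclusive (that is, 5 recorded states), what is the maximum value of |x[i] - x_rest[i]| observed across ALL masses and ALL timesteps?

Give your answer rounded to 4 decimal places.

Step 0: x=[6.0000 7.0000] v=[0.0000 0.0000]
Step 1: x=[3.5000 10.0000] v=[-5.0000 6.0000]
Step 2: x=[2.5000 10.5000] v=[-2.0000 1.0000]
Step 3: x=[4.2500 7.0000] v=[3.5000 -7.0000]
Step 4: x=[5.2500 4.7500] v=[2.0000 -4.5000]
Max displacement = 3.2500

Answer: 3.2500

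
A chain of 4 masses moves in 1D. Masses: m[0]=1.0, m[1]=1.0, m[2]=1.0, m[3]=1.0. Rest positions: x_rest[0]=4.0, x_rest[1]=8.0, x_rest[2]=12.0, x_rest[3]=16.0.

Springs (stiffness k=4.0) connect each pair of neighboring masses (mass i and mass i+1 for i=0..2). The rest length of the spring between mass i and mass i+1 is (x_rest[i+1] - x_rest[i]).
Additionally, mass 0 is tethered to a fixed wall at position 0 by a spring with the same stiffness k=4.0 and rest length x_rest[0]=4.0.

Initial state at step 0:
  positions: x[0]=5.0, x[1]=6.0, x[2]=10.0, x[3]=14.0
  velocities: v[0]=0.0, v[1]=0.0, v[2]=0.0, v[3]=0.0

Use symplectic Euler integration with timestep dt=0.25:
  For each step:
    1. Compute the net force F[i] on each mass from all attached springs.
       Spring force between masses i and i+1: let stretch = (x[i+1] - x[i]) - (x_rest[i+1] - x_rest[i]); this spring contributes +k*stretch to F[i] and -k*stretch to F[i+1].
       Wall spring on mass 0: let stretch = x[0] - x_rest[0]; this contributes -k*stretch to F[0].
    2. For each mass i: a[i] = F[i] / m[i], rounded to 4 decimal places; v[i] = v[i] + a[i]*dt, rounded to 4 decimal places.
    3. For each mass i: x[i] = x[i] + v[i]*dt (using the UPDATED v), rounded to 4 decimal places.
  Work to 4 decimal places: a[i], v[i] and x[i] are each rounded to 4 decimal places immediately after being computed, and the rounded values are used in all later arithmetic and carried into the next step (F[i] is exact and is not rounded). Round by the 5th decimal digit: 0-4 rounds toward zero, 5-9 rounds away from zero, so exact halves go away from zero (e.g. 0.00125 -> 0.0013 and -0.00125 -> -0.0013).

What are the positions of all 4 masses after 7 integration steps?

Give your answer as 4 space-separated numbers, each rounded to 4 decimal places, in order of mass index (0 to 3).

Answer: 4.7173 6.6686 11.0480 16.2090

Derivation:
Step 0: x=[5.0000 6.0000 10.0000 14.0000] v=[0.0000 0.0000 0.0000 0.0000]
Step 1: x=[4.0000 6.7500 10.0000 14.0000] v=[-4.0000 3.0000 0.0000 0.0000]
Step 2: x=[2.6875 7.6250 10.1875 14.0000] v=[-5.2500 3.5000 0.7500 0.0000]
Step 3: x=[1.9375 7.9063 10.6875 14.0469] v=[-3.0000 1.1250 2.0000 0.1875]
Step 4: x=[2.1953 7.3907 11.3321 14.2539] v=[1.0313 -2.0626 2.5782 0.8281]
Step 5: x=[3.2032 6.5616 11.7218 14.7305] v=[4.0314 -3.3166 1.5586 1.9063]
Step 6: x=[4.2499 6.1829 11.5736 15.4549] v=[4.1866 -1.5148 -0.5929 2.8976]
Step 7: x=[4.7173 6.6686 11.0480 16.2090] v=[1.8697 1.9429 -2.1023 3.0163]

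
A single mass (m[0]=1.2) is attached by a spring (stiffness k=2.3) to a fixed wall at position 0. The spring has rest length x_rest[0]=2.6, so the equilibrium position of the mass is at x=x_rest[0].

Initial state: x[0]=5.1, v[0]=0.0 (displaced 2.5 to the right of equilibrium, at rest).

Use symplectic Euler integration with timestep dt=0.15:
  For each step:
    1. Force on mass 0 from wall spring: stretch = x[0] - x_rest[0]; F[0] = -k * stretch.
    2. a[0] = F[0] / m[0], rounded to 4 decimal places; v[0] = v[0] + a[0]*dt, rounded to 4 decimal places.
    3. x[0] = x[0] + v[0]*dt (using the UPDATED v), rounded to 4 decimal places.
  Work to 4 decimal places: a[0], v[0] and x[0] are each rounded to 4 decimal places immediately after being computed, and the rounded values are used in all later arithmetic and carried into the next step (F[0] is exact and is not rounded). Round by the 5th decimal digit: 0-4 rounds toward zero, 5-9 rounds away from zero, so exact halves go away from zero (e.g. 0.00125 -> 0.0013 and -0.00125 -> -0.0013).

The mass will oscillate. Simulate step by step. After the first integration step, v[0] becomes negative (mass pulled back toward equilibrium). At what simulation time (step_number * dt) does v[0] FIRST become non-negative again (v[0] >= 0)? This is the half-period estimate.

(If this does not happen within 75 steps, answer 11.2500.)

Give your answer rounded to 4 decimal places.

Step 0: x=[5.1000] v=[0.0000]
Step 1: x=[4.9922] v=[-0.7188]
Step 2: x=[4.7812] v=[-1.4066]
Step 3: x=[4.4761] v=[-2.0337]
Step 4: x=[4.0901] v=[-2.5731]
Step 5: x=[3.6399] v=[-3.0015]
Step 6: x=[3.1448] v=[-3.3005]
Step 7: x=[2.6262] v=[-3.4571]
Step 8: x=[2.1065] v=[-3.4646]
Step 9: x=[1.6081] v=[-3.3227]
Step 10: x=[1.1525] v=[-3.0375]
Step 11: x=[0.7593] v=[-2.6213]
Step 12: x=[0.4455] v=[-2.0921]
Step 13: x=[0.2246] v=[-1.4727]
Step 14: x=[0.1061] v=[-0.7898]
Step 15: x=[0.0952] v=[-0.0728]
Step 16: x=[0.1923] v=[0.6473]
First v>=0 after going negative at step 16, time=2.4000

Answer: 2.4000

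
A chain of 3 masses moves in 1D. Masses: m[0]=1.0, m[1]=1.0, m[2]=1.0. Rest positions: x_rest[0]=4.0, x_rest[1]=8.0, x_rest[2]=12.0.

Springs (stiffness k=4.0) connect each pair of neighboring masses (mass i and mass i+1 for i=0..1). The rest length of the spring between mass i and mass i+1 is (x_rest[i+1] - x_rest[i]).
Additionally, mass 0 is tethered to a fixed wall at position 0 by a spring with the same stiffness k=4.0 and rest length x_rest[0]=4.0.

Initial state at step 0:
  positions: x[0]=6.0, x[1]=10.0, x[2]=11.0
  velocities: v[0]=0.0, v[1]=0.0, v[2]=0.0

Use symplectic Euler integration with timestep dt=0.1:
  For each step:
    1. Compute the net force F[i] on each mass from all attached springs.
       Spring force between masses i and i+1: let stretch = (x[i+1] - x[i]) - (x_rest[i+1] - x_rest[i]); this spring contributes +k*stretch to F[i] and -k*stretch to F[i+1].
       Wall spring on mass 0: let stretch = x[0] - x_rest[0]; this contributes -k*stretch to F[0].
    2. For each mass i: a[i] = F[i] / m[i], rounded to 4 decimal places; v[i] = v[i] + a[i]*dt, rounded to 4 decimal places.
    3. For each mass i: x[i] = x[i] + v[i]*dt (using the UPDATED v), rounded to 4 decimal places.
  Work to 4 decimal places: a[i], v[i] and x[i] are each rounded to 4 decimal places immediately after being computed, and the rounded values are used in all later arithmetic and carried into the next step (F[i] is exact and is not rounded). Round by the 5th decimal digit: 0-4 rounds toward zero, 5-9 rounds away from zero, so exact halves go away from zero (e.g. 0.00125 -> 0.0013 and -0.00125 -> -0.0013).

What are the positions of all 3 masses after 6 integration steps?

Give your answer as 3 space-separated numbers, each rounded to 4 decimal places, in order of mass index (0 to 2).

Answer: 4.4557 8.1681 12.9142

Derivation:
Step 0: x=[6.0000 10.0000 11.0000] v=[0.0000 0.0000 0.0000]
Step 1: x=[5.9200 9.8800 11.1200] v=[-0.8000 -1.2000 1.2000]
Step 2: x=[5.7616 9.6512 11.3504] v=[-1.5840 -2.2880 2.3040]
Step 3: x=[5.5283 9.3348 11.6728] v=[-2.3328 -3.1642 3.2243]
Step 4: x=[5.2262 8.9596 12.0617] v=[-3.0215 -3.7516 3.8891]
Step 5: x=[4.8643 8.5592 12.4865] v=[-3.6186 -4.0041 4.2483]
Step 6: x=[4.4557 8.1681 12.9142] v=[-4.0864 -3.9111 4.2774]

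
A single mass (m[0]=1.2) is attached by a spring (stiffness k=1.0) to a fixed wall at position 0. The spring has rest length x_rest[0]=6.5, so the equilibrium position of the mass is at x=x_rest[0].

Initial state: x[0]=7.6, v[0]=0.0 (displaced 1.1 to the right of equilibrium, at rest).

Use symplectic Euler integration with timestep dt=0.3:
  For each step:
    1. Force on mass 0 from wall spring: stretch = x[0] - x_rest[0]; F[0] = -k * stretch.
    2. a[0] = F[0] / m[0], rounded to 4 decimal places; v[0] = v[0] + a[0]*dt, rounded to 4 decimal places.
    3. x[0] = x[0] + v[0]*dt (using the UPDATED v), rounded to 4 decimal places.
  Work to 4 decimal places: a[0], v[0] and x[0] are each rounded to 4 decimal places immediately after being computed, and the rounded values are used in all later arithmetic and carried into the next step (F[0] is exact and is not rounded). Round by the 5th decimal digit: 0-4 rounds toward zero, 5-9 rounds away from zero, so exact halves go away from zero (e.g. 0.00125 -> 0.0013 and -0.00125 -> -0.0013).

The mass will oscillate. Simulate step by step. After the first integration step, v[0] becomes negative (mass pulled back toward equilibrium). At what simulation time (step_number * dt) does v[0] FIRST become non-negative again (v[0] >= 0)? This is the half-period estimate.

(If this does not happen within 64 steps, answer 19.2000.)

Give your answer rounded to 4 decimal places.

Answer: 3.6000

Derivation:
Step 0: x=[7.6000] v=[0.0000]
Step 1: x=[7.5175] v=[-0.2750]
Step 2: x=[7.3587] v=[-0.5294]
Step 3: x=[7.1355] v=[-0.7441]
Step 4: x=[6.8646] v=[-0.9030]
Step 5: x=[6.5664] v=[-0.9941]
Step 6: x=[6.2632] v=[-1.0107]
Step 7: x=[5.9778] v=[-0.9515]
Step 8: x=[5.7315] v=[-0.8209]
Step 9: x=[5.5429] v=[-0.6288]
Step 10: x=[5.4261] v=[-0.3895]
Step 11: x=[5.3898] v=[-0.1210]
Step 12: x=[5.4368] v=[0.1566]
First v>=0 after going negative at step 12, time=3.6000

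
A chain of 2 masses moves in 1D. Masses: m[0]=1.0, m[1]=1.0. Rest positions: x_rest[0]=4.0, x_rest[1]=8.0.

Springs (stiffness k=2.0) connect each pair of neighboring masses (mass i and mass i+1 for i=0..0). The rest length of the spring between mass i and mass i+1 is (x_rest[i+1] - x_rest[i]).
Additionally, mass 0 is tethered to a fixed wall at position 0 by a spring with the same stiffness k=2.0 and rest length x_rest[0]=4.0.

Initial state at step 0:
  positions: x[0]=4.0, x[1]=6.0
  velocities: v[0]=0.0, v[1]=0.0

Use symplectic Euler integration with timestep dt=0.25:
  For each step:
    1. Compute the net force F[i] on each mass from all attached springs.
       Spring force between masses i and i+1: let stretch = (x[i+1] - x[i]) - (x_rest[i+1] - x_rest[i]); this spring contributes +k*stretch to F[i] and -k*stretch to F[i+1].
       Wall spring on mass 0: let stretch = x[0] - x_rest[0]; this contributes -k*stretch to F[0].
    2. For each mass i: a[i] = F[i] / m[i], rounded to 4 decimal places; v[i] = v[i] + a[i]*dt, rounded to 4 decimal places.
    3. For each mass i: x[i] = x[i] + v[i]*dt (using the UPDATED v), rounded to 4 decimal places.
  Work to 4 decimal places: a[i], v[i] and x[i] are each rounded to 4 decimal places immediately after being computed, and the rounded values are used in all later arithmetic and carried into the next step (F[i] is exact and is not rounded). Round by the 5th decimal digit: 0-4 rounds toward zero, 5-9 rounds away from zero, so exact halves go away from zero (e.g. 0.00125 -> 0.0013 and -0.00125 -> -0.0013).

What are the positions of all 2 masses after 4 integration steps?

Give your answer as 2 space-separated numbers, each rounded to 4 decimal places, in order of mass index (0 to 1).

Answer: 2.6977 7.6930

Derivation:
Step 0: x=[4.0000 6.0000] v=[0.0000 0.0000]
Step 1: x=[3.7500 6.2500] v=[-1.0000 1.0000]
Step 2: x=[3.3438 6.6875] v=[-1.6250 1.7500]
Step 3: x=[2.9375 7.2071] v=[-1.6251 2.0782]
Step 4: x=[2.6977 7.6930] v=[-0.9591 1.9434]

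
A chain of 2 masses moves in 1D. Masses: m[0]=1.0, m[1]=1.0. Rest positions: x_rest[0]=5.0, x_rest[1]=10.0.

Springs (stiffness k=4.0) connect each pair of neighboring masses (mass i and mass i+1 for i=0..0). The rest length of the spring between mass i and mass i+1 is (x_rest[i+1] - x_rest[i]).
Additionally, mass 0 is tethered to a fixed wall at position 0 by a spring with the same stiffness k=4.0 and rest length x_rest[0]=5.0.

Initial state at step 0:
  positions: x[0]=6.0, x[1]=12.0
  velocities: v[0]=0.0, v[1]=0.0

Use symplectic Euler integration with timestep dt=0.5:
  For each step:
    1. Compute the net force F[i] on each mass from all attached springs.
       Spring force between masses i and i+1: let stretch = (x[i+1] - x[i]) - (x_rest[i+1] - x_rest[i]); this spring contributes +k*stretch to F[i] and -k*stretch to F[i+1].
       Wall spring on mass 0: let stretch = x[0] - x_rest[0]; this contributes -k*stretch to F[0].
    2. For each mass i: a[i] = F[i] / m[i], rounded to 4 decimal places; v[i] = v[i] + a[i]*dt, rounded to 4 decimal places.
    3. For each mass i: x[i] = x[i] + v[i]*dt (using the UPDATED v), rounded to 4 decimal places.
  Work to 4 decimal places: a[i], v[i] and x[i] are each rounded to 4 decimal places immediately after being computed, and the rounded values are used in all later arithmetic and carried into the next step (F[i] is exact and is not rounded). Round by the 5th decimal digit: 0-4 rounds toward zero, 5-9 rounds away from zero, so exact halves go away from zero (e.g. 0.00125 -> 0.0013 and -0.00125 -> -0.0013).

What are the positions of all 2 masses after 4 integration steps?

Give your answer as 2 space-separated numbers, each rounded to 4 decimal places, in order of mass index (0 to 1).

Step 0: x=[6.0000 12.0000] v=[0.0000 0.0000]
Step 1: x=[6.0000 11.0000] v=[0.0000 -2.0000]
Step 2: x=[5.0000 10.0000] v=[-2.0000 -2.0000]
Step 3: x=[4.0000 9.0000] v=[-2.0000 -2.0000]
Step 4: x=[4.0000 8.0000] v=[0.0000 -2.0000]

Answer: 4.0000 8.0000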